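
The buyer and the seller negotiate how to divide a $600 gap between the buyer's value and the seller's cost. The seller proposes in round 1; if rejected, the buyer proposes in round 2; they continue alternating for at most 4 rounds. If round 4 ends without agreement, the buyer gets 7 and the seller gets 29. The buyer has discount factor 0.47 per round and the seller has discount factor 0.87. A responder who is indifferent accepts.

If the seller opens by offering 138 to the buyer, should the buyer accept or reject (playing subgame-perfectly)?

Work out the buyer's continuation value if the offer is rejected.
Round 4 (the buyer proposes): the seller gets 29 if talks fail, so the buyer offers 29 and keeps 571.
Round 3 (the seller proposes): the buyer can get 571 next round, worth 0.47 × 571 = 268.37 now. The seller offers 268.37 and keeps 600 − 268.37 = 331.63.
Round 2 (the buyer proposes): the seller can get 331.63 next round, worth 0.87 × 331.63 = 288.5181 now, so the buyer offers 288.5181, keeping 311.4819.
So by rejecting in round 1, the buyer gets 311.4819 next round, worth 0.47 × 311.4819 = 146.396493 now.
Offer 138 < 146.396493, so the buyer rejects.

Reject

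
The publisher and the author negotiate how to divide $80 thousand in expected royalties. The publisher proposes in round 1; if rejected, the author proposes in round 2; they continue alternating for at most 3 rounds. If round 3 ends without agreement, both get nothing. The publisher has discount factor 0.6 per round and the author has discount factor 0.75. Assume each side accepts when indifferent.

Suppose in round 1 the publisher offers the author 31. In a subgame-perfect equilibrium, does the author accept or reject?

Accept

Round 3 (the publisher proposes): rejection yields 0 for the author; the publisher offers 0 and keeps 80.
Round 2 (the author proposes): the publisher can get 80 next round, worth 0.6 × 80 = 48 now, so the author offers 48, keeping 32.
So by rejecting in round 1, the author gets 32 next round, worth 0.75 × 32 = 24 now.
Offer 31 ≥ 24, so the author accepts.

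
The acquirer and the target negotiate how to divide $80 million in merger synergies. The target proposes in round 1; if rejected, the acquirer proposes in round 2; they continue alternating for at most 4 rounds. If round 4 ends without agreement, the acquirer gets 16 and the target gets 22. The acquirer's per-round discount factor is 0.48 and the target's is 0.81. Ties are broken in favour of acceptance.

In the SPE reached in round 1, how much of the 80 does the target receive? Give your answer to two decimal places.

By backward induction:
Round 4 (the acquirer proposes): the target gets 22 if talks fail, so the acquirer offers 22 and keeps 58.
Round 3 (the target proposes): the acquirer can get 58 next round, worth 0.48 × 58 = 27.84 now. The target offers 27.84 and keeps 80 − 27.84 = 52.16.
Round 2 (the acquirer proposes): the target can get 52.16 next round, worth 0.81 × 52.16 = 42.2496 now; the acquirer offers that and keeps 37.7504.
Round 1 (the target proposes): the acquirer can get 37.7504 next round, worth 0.48 × 37.7504 = 18.120192 now; the target offers that and keeps 61.879808.

61.88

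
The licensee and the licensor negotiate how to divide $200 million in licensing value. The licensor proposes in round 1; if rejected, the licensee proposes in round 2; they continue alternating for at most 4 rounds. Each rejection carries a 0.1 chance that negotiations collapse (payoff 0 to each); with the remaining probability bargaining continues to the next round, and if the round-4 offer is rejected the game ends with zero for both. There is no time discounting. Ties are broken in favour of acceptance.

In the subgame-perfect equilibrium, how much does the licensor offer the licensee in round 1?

Round 4 (the licensee proposes): rejection yields 0 for the licensor; the licensee offers 0 and keeps 200.
Round 3 (the licensor proposes): rejecting gives the licensee an expected 0.9 × 200 = 180. The licensor offers 180 and keeps 200 − 180 = 20.
Round 2 (the licensee proposes): rejecting gives the licensor an expected 0.9 × 20 = 18. The licensee offers 18 and keeps 200 − 18 = 182.
Round 1 (the licensor proposes): rejecting gives the licensee an expected 0.9 × 182 = 163.8; the licensor offers that and keeps 36.2.

163.8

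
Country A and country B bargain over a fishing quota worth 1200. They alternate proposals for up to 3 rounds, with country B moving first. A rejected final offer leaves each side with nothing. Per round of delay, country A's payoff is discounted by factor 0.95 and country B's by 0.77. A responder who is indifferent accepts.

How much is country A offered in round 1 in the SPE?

By backward induction:
Round 3 (country B proposes): country A will accept anything ≥ 0, so country B offers 0 and keeps 1200.
Round 2 (country A proposes): country B can get 1200 next round, worth 0.77 × 1200 = 924 now, so country A offers 924, keeping 276.
Round 1 (country B proposes): country A can get 276 next round, worth 0.95 × 276 = 262.2 now, so country B offers 262.2, keeping 937.8.

262.2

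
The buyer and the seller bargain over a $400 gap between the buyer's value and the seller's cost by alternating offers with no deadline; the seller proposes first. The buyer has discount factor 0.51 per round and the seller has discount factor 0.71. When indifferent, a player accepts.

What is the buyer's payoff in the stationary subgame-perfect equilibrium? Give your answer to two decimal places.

92.74

When the seller proposes, the buyer accepts any offer worth at least 0.51 times what the buyer would get by proposing next round; and vice versa.
This gives x = 400 − 0.51y and y = 400 − 0.71x, where x and y are each side's share when it proposes.
Hence (1 − 0.51·0.71)x = 400(1 − 0.51), i.e. 0.6379·x = 196.
x ≈ 307.2582; the buyer's share is 400 − x ≈ 92.7418.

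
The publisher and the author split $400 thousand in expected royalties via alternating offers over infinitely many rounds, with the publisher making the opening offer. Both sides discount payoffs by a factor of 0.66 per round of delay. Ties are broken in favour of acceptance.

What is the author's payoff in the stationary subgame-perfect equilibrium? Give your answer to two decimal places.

When the publisher proposes, the author accepts any offer worth at least 0.66 times what the author would get by proposing next round; and vice versa.
This gives x = 400 − 0.66y and y = 400 − 0.66x, where x and y are each side's share when it proposes.
Hence (1 − 0.66·0.66)x = 400(1 − 0.66), i.e. 0.5644·x = 136.
x ≈ 240.9639; the author's share is 400 − x ≈ 159.0361.

159.04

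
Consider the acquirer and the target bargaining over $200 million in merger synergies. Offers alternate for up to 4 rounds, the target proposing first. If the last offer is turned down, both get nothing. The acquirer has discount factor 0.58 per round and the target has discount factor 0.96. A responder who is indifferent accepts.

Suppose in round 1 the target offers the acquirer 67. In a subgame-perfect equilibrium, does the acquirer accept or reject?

Reject

Round 4 (the acquirer proposes): rejection yields 0 for the target; the acquirer offers 0 and keeps 200.
Round 3 (the target proposes): the acquirer can get 200 next round, worth 0.58 × 200 = 116 now. The target offers 116 and keeps 200 − 116 = 84.
Round 2 (the acquirer proposes): the target can get 84 next round, worth 0.96 × 84 = 80.64 now. The acquirer offers 80.64 and keeps 200 − 80.64 = 119.36.
So by rejecting in round 1, the acquirer gets 119.36 next round, worth 0.58 × 119.36 = 69.2288 now.
Offer 67 < 69.2288, so the acquirer rejects.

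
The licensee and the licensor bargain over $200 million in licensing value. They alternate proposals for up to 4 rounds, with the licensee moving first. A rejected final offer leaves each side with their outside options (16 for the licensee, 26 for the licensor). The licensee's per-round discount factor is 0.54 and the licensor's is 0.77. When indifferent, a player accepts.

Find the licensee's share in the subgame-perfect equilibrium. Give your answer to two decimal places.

Round 4 (the licensor proposes): the licensee gets 16 if talks fail, so the licensor offers 16 and keeps 184.
Round 3 (the licensee proposes): the licensor can get 184 next round, worth 0.77 × 184 = 141.68 now, so the licensee offers 141.68, keeping 58.32.
Round 2 (the licensor proposes): the licensee can get 58.32 next round, worth 0.54 × 58.32 = 31.4928 now. The licensor offers 31.4928 and keeps 200 − 31.4928 = 168.5072.
Round 1 (the licensee proposes): the licensor can get 168.5072 next round, worth 0.77 × 168.5072 = 129.750544 now; the licensee offers that and keeps 70.249456.

70.25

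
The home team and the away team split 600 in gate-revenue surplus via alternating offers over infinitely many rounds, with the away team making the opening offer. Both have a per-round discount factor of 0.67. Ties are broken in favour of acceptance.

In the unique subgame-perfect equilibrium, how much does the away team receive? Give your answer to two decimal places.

In a stationary SPE each proposer offers the other exactly their discounted continuation value.
If the away team keeps x when proposing and the home team keeps y when proposing, then x = 600 − 0.67y and y = 600 − 0.67x.
Solving: x = 600(1 − 0.67) / (1 − 0.67·0.67) = 198 / 0.5511 ≈ 359.2814.
The home team gets 600 − 359.2814 ≈ 240.7186.

359.28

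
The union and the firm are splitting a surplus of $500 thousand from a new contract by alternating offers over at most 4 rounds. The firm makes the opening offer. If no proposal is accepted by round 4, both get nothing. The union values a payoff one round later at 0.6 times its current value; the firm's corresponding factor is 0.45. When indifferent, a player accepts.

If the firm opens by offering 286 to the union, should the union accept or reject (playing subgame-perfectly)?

Accept

Round 4 (the union proposes): rejection yields 0 for the firm; the union offers 0 and keeps 500.
Round 3 (the firm proposes): the union can get 500 next round, worth 0.6 × 500 = 300 now; the firm offers that and keeps 200.
Round 2 (the union proposes): the firm can get 200 next round, worth 0.45 × 200 = 90 now. The union offers 90 and keeps 500 − 90 = 410.
So by rejecting in round 1, the union gets 410 next round, worth 0.6 × 410 = 246 now.
Offer 286 ≥ 246, so the union accepts.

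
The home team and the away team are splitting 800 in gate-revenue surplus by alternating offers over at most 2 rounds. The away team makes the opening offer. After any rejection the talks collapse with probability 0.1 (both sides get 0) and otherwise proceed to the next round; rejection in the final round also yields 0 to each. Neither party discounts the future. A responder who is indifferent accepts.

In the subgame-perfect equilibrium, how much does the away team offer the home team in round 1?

Round 2 (the home team proposes): the away team will accept anything ≥ 0, so the home team offers 0 and keeps 800.
Round 1 (the away team proposes): rejecting gives the home team an expected 0.9 × 800 = 720, so the away team offers 720, keeping 80.

720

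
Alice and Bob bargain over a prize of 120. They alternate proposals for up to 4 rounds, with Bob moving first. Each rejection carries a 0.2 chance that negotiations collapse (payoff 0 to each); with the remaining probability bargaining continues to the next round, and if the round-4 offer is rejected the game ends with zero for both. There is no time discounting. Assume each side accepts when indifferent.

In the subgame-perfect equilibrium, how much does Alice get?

Round 4 (Alice proposes): Bob will accept anything ≥ 0, so Alice offers 0 and keeps 120.
Round 3 (Bob proposes): rejecting gives Alice an expected 0.8 × 120 = 96; Bob offers that and keeps 24.
Round 2 (Alice proposes): rejecting gives Bob an expected 0.8 × 24 = 19.2; Alice offers that and keeps 100.8.
Round 1 (Bob proposes): rejecting gives Alice an expected 0.8 × 100.8 = 80.64; Bob offers that and keeps 39.36.

80.64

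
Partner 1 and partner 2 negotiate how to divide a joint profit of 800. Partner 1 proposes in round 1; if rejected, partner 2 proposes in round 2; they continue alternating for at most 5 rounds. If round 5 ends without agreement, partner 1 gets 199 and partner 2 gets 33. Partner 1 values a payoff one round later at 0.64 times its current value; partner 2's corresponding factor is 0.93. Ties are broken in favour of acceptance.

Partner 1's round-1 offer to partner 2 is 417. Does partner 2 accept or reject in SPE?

Reject

Round 5 (partner 1 proposes): partner 2 gets 33 if talks fail, so partner 1 offers 33 and keeps 767.
Round 4 (partner 2 proposes): partner 1 can get 767 next round, worth 0.64 × 767 = 490.88 now; partner 2 offers that and keeps 309.12.
Round 3 (partner 1 proposes): partner 2 can get 309.12 next round, worth 0.93 × 309.12 = 287.4816 now, so partner 1 offers 287.4816, keeping 512.5184.
Round 2 (partner 2 proposes): partner 1 can get 512.5184 next round, worth 0.64 × 512.5184 = 328.011776 now; partner 2 offers that and keeps 471.988224.
So by rejecting in round 1, partner 2 gets 471.988224 next round, worth 0.93 × 471.988224 = 438.94904832 now.
Offer 417 < 438.94904832, so partner 2 rejects.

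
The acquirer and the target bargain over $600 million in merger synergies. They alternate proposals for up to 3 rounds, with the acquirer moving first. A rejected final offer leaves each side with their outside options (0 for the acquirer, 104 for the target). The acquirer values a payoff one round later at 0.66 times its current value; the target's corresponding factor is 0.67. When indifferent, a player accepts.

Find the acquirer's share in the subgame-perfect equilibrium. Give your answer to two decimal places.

417.33

Work backward from the last round.
Round 3 (the acquirer proposes): the target gets 104 if talks fail, so the acquirer offers 104 and keeps 496.
Round 2 (the target proposes): the acquirer can get 496 next round, worth 0.66 × 496 = 327.36 now. The target offers 327.36 and keeps 600 − 327.36 = 272.64.
Round 1 (the acquirer proposes): the target can get 272.64 next round, worth 0.67 × 272.64 = 182.6688 now; the acquirer offers that and keeps 417.3312.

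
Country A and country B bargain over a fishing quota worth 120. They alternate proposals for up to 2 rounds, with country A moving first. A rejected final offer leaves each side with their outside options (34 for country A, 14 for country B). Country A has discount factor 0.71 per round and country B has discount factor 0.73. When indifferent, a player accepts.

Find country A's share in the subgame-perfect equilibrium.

57.22

By backward induction:
Round 2 (country B proposes): country A gets 34 if talks fail, so country B offers 34 and keeps 86.
Round 1 (country A proposes): country B can get 86 next round, worth 0.73 × 86 = 62.78 now. Country A offers 62.78 and keeps 120 − 62.78 = 57.22.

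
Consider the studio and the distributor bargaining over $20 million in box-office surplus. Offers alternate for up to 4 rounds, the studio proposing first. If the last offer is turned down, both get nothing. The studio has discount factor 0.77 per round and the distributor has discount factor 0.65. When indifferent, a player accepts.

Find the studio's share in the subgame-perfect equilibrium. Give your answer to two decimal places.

10.50

By backward induction:
Round 4 (the distributor proposes): rejection yields 0 for the studio; the distributor offers 0 and keeps 20.
Round 3 (the studio proposes): the distributor can get 20 next round, worth 0.65 × 20 = 13 now, so the studio offers 13, keeping 7.
Round 2 (the distributor proposes): the studio can get 7 next round, worth 0.77 × 7 = 5.39 now. The distributor offers 5.39 and keeps 20 − 5.39 = 14.61.
Round 1 (the studio proposes): the distributor can get 14.61 next round, worth 0.65 × 14.61 = 9.4965 now; the studio offers that and keeps 10.5035.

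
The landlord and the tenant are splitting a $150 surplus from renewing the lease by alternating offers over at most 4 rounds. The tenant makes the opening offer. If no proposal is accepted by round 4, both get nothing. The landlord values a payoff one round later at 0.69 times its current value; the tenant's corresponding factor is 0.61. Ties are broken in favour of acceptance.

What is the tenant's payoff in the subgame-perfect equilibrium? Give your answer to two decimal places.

Work backward from the last round.
Round 4 (the landlord proposes): the tenant will accept anything ≥ 0, so the landlord offers 0 and keeps 150.
Round 3 (the tenant proposes): the landlord can get 150 next round, worth 0.69 × 150 = 103.5 now. The tenant offers 103.5 and keeps 150 − 103.5 = 46.5.
Round 2 (the landlord proposes): the tenant can get 46.5 next round, worth 0.61 × 46.5 = 28.365 now, so the landlord offers 28.365, keeping 121.635.
Round 1 (the tenant proposes): the landlord can get 121.635 next round, worth 0.69 × 121.635 = 83.92815 now. The tenant offers 83.92815 and keeps 150 − 83.92815 = 66.07185.

66.07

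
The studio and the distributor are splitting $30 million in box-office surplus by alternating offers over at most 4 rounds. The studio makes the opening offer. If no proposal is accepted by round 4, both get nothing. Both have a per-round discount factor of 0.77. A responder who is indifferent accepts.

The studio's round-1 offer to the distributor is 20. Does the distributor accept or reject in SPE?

Work out the distributor's continuation value if the offer is rejected.
Round 4 (the distributor proposes): the studio will accept anything ≥ 0, so the distributor offers 0 and keeps 30.
Round 3 (the studio proposes): the distributor can get 30 next round, worth 0.77 × 30 = 23.1 now; the studio offers that and keeps 6.9.
Round 2 (the distributor proposes): the studio can get 6.9 next round, worth 0.77 × 6.9 = 5.313 now; the distributor offers that and keeps 24.687.
So by rejecting in round 1, the distributor gets 24.687 next round, worth 0.77 × 24.687 = 19.00899 now.
Offer 20 ≥ 19.00899, so the distributor accepts.

Accept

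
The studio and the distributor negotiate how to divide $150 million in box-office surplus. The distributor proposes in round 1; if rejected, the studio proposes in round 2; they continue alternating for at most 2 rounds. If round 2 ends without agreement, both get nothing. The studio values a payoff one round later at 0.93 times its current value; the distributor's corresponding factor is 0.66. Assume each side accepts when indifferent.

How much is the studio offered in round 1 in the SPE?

139.5

Work backward from the last round.
Round 2 (the studio proposes): the distributor will accept anything ≥ 0, so the studio offers 0 and keeps 150.
Round 1 (the distributor proposes): the studio can get 150 next round, worth 0.93 × 150 = 139.5 now; the distributor offers that and keeps 10.5.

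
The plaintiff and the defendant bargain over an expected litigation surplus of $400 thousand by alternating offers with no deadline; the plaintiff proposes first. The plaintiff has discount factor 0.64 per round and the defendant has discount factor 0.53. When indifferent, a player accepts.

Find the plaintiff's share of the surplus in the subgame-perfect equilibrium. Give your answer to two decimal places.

284.50

In a stationary SPE each proposer offers the other exactly their discounted continuation value.
If the plaintiff keeps x when proposing and the defendant keeps y when proposing, then x = 400 − 0.53y and y = 400 − 0.64x.
Solving: x = 400(1 − 0.53) / (1 − 0.64·0.53) = 188 / 0.6608 ≈ 284.5036.
The defendant gets 400 − 284.5036 ≈ 115.4964.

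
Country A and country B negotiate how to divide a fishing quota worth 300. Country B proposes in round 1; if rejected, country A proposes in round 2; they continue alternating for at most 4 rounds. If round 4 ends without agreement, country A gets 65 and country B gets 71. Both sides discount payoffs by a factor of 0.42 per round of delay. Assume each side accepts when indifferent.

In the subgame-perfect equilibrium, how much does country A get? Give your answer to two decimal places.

90.05

Round 4 (country A proposes): country B gets 71 if talks fail, so country A offers 71 and keeps 229.
Round 3 (country B proposes): country A can get 229 next round, worth 0.42 × 229 = 96.18 now, so country B offers 96.18, keeping 203.82.
Round 2 (country A proposes): country B can get 203.82 next round, worth 0.42 × 203.82 = 85.6044 now. Country A offers 85.6044 and keeps 300 − 85.6044 = 214.3956.
Round 1 (country B proposes): country A can get 214.3956 next round, worth 0.42 × 214.3956 = 90.046152 now; country B offers that and keeps 209.953848.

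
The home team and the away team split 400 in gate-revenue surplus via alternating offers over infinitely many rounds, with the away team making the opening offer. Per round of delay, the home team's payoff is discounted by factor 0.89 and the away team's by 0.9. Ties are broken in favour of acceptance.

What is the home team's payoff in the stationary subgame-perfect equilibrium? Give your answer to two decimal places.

178.89

Let x be the away team's share when the away team proposes and y be the home team's share when the home team proposes.
The home team accepts iff offered ≥ 0.89·y, so x = 400 − 0.89y. Symmetrically y = 400 − 0.9x.
Substituting: x = 400 − 0.89(400 − 0.9x), giving x(1 − 0.9·0.89) = 400(1 − 0.89).
So x = 400 × 0.11 / 0.199 ≈ 221.1055, and the home team receives 400 − x ≈ 178.8945.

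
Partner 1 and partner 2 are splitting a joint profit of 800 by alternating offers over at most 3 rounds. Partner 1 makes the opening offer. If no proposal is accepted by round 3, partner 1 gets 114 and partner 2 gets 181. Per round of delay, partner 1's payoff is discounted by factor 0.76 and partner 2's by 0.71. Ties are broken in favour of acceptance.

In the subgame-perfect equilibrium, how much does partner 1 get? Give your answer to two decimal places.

566.01

Round 3 (partner 1 proposes): partner 2 gets 181 if talks fail, so partner 1 offers 181 and keeps 619.
Round 2 (partner 2 proposes): partner 1 can get 619 next round, worth 0.76 × 619 = 470.44 now. Partner 2 offers 470.44 and keeps 800 − 470.44 = 329.56.
Round 1 (partner 1 proposes): partner 2 can get 329.56 next round, worth 0.71 × 329.56 = 233.9876 now; partner 1 offers that and keeps 566.0124.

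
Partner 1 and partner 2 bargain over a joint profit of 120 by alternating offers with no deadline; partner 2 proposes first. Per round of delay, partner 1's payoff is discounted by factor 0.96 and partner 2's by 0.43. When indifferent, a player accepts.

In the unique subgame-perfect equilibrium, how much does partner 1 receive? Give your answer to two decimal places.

111.83

In a stationary SPE each proposer offers the other exactly their discounted continuation value.
If partner 2 keeps x when proposing and partner 1 keeps y when proposing, then x = 120 − 0.96y and y = 120 − 0.43x.
Solving: x = 120(1 − 0.96) / (1 − 0.43·0.96) = 4.8 / 0.5872 ≈ 8.1744.
Partner 1 gets 120 − 8.1744 ≈ 111.8256.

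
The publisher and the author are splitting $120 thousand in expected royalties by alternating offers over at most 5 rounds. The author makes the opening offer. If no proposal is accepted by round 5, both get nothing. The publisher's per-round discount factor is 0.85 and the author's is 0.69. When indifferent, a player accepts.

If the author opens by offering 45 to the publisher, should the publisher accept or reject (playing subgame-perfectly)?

Round 5 (the author proposes): rejection yields 0 for the publisher; the author offers 0 and keeps 120.
Round 4 (the publisher proposes): the author can get 120 next round, worth 0.69 × 120 = 82.8 now. The publisher offers 82.8 and keeps 120 − 82.8 = 37.2.
Round 3 (the author proposes): the publisher can get 37.2 next round, worth 0.85 × 37.2 = 31.62 now; the author offers that and keeps 88.38.
Round 2 (the publisher proposes): the author can get 88.38 next round, worth 0.69 × 88.38 = 60.9822 now, so the publisher offers 60.9822, keeping 59.0178.
So by rejecting in round 1, the publisher gets 59.0178 next round, worth 0.85 × 59.0178 = 50.16513 now.
Offer 45 < 50.16513, so the publisher rejects.

Reject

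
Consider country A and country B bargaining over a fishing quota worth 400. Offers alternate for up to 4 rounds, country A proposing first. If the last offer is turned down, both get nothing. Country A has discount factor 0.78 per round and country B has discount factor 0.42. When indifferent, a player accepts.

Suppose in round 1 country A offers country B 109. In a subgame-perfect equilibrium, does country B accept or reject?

Accept

Round 4 (country B proposes): rejection yields 0 for country A; country B offers 0 and keeps 400.
Round 3 (country A proposes): country B can get 400 next round, worth 0.42 × 400 = 168 now. Country A offers 168 and keeps 400 − 168 = 232.
Round 2 (country B proposes): country A can get 232 next round, worth 0.78 × 232 = 180.96 now. Country B offers 180.96 and keeps 400 − 180.96 = 219.04.
So by rejecting in round 1, country B gets 219.04 next round, worth 0.42 × 219.04 = 91.9968 now.
Offer 109 ≥ 91.9968, so country B accepts.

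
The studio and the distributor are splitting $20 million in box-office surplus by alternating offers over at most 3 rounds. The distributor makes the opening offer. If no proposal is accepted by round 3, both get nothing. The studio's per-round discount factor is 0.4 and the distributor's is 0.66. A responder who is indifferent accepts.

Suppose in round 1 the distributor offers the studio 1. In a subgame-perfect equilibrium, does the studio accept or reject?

Round 3 (the distributor proposes): the studio will accept anything ≥ 0, so the distributor offers 0 and keeps 20.
Round 2 (the studio proposes): the distributor can get 20 next round, worth 0.66 × 20 = 13.2 now; the studio offers that and keeps 6.8.
So by rejecting in round 1, the studio gets 6.8 next round, worth 0.4 × 6.8 = 2.72 now.
Offer 1 < 2.72, so the studio rejects.

Reject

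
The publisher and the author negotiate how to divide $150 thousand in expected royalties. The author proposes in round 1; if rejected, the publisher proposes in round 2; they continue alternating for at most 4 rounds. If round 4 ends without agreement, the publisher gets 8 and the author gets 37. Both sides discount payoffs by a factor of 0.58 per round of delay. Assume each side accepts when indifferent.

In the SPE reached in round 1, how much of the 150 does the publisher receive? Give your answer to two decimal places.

58.59

Solve by backward induction from round 4.
Round 4 (the publisher proposes): the author gets 37 if talks fail, so the publisher offers 37 and keeps 113.
Round 3 (the author proposes): the publisher can get 113 next round, worth 0.58 × 113 = 65.54 now. The author offers 65.54 and keeps 150 − 65.54 = 84.46.
Round 2 (the publisher proposes): the author can get 84.46 next round, worth 0.58 × 84.46 = 48.9868 now. The publisher offers 48.9868 and keeps 150 − 48.9868 = 101.0132.
Round 1 (the author proposes): the publisher can get 101.0132 next round, worth 0.58 × 101.0132 = 58.587656 now; the author offers that and keeps 91.412344.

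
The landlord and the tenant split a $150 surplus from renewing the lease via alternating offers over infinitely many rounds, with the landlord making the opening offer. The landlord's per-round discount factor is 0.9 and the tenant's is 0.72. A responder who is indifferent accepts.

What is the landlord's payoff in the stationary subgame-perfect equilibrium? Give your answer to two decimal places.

119.32

Let x be the landlord's share when the landlord proposes and y be the tenant's share when the tenant proposes.
The tenant accepts iff offered ≥ 0.72·y, so x = 150 − 0.72y. Symmetrically y = 150 − 0.9x.
Substituting: x = 150 − 0.72(150 − 0.9x), giving x(1 − 0.9·0.72) = 150(1 − 0.72).
So x = 150 × 0.28 / 0.352 ≈ 119.3182, and the tenant receives 150 − x ≈ 30.6818.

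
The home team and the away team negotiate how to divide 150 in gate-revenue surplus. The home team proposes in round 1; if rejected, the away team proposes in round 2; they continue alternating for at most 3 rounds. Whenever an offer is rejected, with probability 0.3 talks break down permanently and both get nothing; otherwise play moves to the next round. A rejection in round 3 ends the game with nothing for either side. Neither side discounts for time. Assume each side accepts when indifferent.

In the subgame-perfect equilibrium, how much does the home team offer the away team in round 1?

31.5

Round 3 (the home team proposes): the away team will accept anything ≥ 0, so the home team offers 0 and keeps 150.
Round 2 (the away team proposes): rejecting gives the home team an expected 0.7 × 150 = 105. The away team offers 105 and keeps 150 − 105 = 45.
Round 1 (the home team proposes): rejecting gives the away team an expected 0.7 × 45 = 31.5, so the home team offers 31.5, keeping 118.5.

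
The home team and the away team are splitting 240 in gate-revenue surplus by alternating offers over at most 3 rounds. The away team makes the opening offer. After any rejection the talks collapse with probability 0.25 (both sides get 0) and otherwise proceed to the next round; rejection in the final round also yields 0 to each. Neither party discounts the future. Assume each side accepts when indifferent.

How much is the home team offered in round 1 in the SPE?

Round 3 (the away team proposes): rejection yields 0 for the home team; the away team offers 0 and keeps 240.
Round 2 (the home team proposes): rejecting gives the away team an expected 0.75 × 240 = 180, so the home team offers 180, keeping 60.
Round 1 (the away team proposes): rejecting gives the home team an expected 0.75 × 60 = 45. The away team offers 45 and keeps 240 − 45 = 195.

45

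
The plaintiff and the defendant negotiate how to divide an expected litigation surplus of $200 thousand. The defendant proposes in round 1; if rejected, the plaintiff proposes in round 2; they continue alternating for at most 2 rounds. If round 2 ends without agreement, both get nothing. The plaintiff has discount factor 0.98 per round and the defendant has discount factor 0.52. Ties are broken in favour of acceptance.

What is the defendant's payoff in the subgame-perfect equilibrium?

Round 2 (the plaintiff proposes): the defendant will accept anything ≥ 0, so the plaintiff offers 0 and keeps 200.
Round 1 (the defendant proposes): the plaintiff can get 200 next round, worth 0.98 × 200 = 196 now; the defendant offers that and keeps 4.

4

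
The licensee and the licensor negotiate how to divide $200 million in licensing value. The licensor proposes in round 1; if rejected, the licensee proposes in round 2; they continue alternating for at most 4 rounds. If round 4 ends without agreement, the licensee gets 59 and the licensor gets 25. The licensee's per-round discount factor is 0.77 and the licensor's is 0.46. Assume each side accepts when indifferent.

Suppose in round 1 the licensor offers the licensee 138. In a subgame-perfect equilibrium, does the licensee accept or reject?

Accept

Work out the licensee's continuation value if the offer is rejected.
Round 4 (the licensee proposes): the licensor gets 25 if talks fail, so the licensee offers 25 and keeps 175.
Round 3 (the licensor proposes): the licensee can get 175 next round, worth 0.77 × 175 = 134.75 now, so the licensor offers 134.75, keeping 65.25.
Round 2 (the licensee proposes): the licensor can get 65.25 next round, worth 0.46 × 65.25 = 30.015 now. The licensee offers 30.015 and keeps 200 − 30.015 = 169.985.
So by rejecting in round 1, the licensee gets 169.985 next round, worth 0.77 × 169.985 = 130.88845 now.
Offer 138 ≥ 130.88845, so the licensee accepts.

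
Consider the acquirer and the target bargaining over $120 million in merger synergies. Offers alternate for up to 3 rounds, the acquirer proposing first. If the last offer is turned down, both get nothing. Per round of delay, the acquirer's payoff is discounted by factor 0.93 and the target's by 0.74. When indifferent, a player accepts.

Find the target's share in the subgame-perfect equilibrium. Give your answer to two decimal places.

6.22

Round 3 (the acquirer proposes): rejection yields 0 for the target; the acquirer offers 0 and keeps 120.
Round 2 (the target proposes): the acquirer can get 120 next round, worth 0.93 × 120 = 111.6 now. The target offers 111.6 and keeps 120 − 111.6 = 8.4.
Round 1 (the acquirer proposes): the target can get 8.4 next round, worth 0.74 × 8.4 = 6.216 now; the acquirer offers that and keeps 113.784.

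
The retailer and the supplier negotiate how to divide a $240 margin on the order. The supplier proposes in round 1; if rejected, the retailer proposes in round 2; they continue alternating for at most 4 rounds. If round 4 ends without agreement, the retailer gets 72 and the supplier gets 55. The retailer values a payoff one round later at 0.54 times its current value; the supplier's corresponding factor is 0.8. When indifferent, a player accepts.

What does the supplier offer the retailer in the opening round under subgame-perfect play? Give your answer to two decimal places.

Round 4 (the retailer proposes): the supplier gets 55 if talks fail, so the retailer offers 55 and keeps 185.
Round 3 (the supplier proposes): the retailer can get 185 next round, worth 0.54 × 185 = 99.9 now; the supplier offers that and keeps 140.1.
Round 2 (the retailer proposes): the supplier can get 140.1 next round, worth 0.8 × 140.1 = 112.08 now; the retailer offers that and keeps 127.92.
Round 1 (the supplier proposes): the retailer can get 127.92 next round, worth 0.54 × 127.92 = 69.0768 now. The supplier offers 69.0768 and keeps 240 − 69.0768 = 170.9232.

69.08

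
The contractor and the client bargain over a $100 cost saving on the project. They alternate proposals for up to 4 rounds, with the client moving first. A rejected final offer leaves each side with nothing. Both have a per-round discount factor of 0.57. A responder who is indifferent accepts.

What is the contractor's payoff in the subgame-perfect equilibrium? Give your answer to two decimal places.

Round 4 (the contractor proposes): rejection yields 0 for the client; the contractor offers 0 and keeps 100.
Round 3 (the client proposes): the contractor can get 100 next round, worth 0.57 × 100 = 57 now; the client offers that and keeps 43.
Round 2 (the contractor proposes): the client can get 43 next round, worth 0.57 × 43 = 24.51 now, so the contractor offers 24.51, keeping 75.49.
Round 1 (the client proposes): the contractor can get 75.49 next round, worth 0.57 × 75.49 = 43.0293 now, so the client offers 43.0293, keeping 56.9707.

43.03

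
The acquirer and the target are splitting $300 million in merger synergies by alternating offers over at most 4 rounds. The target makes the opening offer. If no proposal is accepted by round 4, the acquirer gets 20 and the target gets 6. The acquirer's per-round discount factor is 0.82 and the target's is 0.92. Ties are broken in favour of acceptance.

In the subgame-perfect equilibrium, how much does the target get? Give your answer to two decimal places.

98.45

Round 4 (the acquirer proposes): the target gets 6 if talks fail, so the acquirer offers 6 and keeps 294.
Round 3 (the target proposes): the acquirer can get 294 next round, worth 0.82 × 294 = 241.08 now; the target offers that and keeps 58.92.
Round 2 (the acquirer proposes): the target can get 58.92 next round, worth 0.92 × 58.92 = 54.2064 now. The acquirer offers 54.2064 and keeps 300 − 54.2064 = 245.7936.
Round 1 (the target proposes): the acquirer can get 245.7936 next round, worth 0.82 × 245.7936 = 201.550752 now. The target offers 201.550752 and keeps 300 − 201.550752 = 98.449248.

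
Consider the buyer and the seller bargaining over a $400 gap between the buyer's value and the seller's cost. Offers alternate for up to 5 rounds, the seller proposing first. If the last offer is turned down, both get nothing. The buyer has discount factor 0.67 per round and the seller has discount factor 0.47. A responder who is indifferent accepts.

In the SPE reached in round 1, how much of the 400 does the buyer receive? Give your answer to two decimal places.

Solve by backward induction from round 5.
Round 5 (the seller proposes): rejection yields 0 for the buyer; the seller offers 0 and keeps 400.
Round 4 (the buyer proposes): the seller can get 400 next round, worth 0.47 × 400 = 188 now. The buyer offers 188 and keeps 400 − 188 = 212.
Round 3 (the seller proposes): the buyer can get 212 next round, worth 0.67 × 212 = 142.04 now. The seller offers 142.04 and keeps 400 − 142.04 = 257.96.
Round 2 (the buyer proposes): the seller can get 257.96 next round, worth 0.47 × 257.96 = 121.2412 now, so the buyer offers 121.2412, keeping 278.7588.
Round 1 (the seller proposes): the buyer can get 278.7588 next round, worth 0.67 × 278.7588 = 186.768396 now. The seller offers 186.768396 and keeps 400 − 186.768396 = 213.231604.

186.77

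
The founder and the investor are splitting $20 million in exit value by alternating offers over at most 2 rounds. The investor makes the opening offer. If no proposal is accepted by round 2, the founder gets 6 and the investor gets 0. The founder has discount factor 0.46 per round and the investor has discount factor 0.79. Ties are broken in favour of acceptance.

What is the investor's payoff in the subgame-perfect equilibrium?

10.8

Solve by backward induction from round 2.
Round 2 (the founder proposes): rejection yields 0 for the investor; the founder offers 0 and keeps 20.
Round 1 (the investor proposes): the founder can get 20 next round, worth 0.46 × 20 = 9.2 now. The investor offers 9.2 and keeps 20 − 9.2 = 10.8.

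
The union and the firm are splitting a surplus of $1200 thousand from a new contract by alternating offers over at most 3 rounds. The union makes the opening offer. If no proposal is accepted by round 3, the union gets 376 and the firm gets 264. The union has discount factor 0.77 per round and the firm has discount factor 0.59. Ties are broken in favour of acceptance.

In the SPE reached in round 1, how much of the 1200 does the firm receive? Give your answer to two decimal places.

282.78

Round 3 (the union proposes): the firm gets 264 if talks fail, so the union offers 264 and keeps 936.
Round 2 (the firm proposes): the union can get 936 next round, worth 0.77 × 936 = 720.72 now, so the firm offers 720.72, keeping 479.28.
Round 1 (the union proposes): the firm can get 479.28 next round, worth 0.59 × 479.28 = 282.7752 now. The union offers 282.7752 and keeps 1200 − 282.7752 = 917.2248.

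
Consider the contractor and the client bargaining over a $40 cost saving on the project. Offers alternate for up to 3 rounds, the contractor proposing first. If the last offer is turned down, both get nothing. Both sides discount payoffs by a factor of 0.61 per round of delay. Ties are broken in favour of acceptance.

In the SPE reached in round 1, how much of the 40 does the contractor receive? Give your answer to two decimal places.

Round 3 (the contractor proposes): rejection yields 0 for the client; the contractor offers 0 and keeps 40.
Round 2 (the client proposes): the contractor can get 40 next round, worth 0.61 × 40 = 24.4 now. The client offers 24.4 and keeps 40 − 24.4 = 15.6.
Round 1 (the contractor proposes): the client can get 15.6 next round, worth 0.61 × 15.6 = 9.516 now, so the contractor offers 9.516, keeping 30.484.

30.48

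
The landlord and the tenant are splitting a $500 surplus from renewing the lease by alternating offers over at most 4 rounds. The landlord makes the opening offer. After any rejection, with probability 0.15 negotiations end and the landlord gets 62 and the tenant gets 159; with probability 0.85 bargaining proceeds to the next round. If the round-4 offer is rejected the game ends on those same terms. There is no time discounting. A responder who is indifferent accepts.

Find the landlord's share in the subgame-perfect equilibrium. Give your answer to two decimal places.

Round 4 (the tenant proposes): the landlord gets 62 if talks fail, so the tenant offers 62 and keeps 438.
Round 3 (the landlord proposes): rejecting gives the tenant an expected 0.85 × 438 + 0.15 × 159 = 396.15. The landlord offers 396.15 and keeps 500 − 396.15 = 103.85.
Round 2 (the tenant proposes): rejecting gives the landlord an expected 0.85 × 103.85 + 0.15 × 62 = 97.5725, so the tenant offers 97.5725, keeping 402.4275.
Round 1 (the landlord proposes): rejecting gives the tenant an expected 0.85 × 402.4275 + 0.15 × 159 = 365.913375. The landlord offers 365.913375 and keeps 500 − 365.913375 = 134.086625.

134.09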